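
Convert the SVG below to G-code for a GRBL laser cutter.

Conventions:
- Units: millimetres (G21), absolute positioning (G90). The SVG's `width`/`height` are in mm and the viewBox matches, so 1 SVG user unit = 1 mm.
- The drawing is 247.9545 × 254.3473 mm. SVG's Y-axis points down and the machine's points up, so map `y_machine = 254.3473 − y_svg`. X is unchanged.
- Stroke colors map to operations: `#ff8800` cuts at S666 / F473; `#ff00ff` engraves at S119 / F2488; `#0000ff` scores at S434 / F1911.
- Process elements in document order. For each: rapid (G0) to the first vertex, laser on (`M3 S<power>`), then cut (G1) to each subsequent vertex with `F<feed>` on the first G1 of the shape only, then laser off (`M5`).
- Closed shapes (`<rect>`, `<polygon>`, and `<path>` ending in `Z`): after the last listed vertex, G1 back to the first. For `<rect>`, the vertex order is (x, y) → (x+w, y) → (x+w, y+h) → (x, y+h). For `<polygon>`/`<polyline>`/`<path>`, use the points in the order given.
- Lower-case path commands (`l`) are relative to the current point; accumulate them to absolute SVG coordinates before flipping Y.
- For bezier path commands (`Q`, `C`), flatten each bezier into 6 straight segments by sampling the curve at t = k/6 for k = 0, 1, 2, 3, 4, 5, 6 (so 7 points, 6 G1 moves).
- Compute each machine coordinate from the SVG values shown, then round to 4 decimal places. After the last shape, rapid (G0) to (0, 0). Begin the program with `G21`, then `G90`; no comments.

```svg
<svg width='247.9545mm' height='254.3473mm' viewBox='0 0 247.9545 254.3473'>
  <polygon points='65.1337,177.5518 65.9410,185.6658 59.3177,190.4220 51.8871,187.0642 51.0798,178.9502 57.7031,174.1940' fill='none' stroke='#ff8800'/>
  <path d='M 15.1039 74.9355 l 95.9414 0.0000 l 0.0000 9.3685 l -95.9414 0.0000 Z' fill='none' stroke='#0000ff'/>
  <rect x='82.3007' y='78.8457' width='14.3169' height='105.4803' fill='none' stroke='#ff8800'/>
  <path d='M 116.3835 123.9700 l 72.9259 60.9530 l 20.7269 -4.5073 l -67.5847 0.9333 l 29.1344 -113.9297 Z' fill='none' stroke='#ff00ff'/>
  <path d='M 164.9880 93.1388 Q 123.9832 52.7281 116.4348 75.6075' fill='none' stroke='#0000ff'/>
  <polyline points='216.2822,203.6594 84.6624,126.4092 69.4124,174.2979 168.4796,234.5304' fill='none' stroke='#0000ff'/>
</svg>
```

1 u = 1 mm; y_m = 254.3473 − y.

[1] `<polygon>` regular polygon, #ff8800→cut S666 F473: (65.1337,76.7955) → (65.9410,68.6815) → (59.3177,63.9253) → (51.8871,67.2831) → (51.0798,75.3971) → (57.7031,80.1533) → (65.1337,76.7955) (closed)

[2] `<path>` rectangle, #0000ff→score S434 F1911: (15.1039,179.4118) → (111.0453,179.4118) → (111.0453,170.0433) → (15.1039,170.0433) → (15.1039,179.4118) (closed)

[3] `<rect>` rectangle, #ff8800→cut S666 F473: (82.3007,175.5016) → (96.6176,175.5016) → (96.6176,70.0213) → (82.3007,70.0213) → (82.3007,175.5016) (closed)

[4] `<path>` closed polygon, #ff00ff→engrave S119 F2488: (116.3835,130.3773) → (189.3094,69.4243) → (210.0363,73.9316) → (142.4516,72.9983) → (171.5860,186.9280) → (116.3835,130.3773) (closed)

[5] `<path>` quadratic bezier, #0000ff→score S434 F1911: (164.9880,161.2085) → (152.2491,172.9207) → (141.3688,181.1167) → (132.3473,185.7967) → (125.1844,186.9605) → (119.8803,184.6082) → (116.4348,178.7398)

[6] `<polyline>` open polyline, #0000ff→score S434 F1911: (216.2822,50.6879) → (84.6624,127.9381) → (69.4124,80.0494) → (168.4796,19.8169)

G21
G90
G0 X65.1337 Y76.7955
M3 S666
G1 X65.9410 Y68.6815 F473
G1 X59.3177 Y63.9253
G1 X51.8871 Y67.2831
G1 X51.0798 Y75.3971
G1 X57.7031 Y80.1533
G1 X65.1337 Y76.7955
M5
G0 X15.1039 Y179.4118
M3 S434
G1 X111.0453 Y179.4118 F1911
G1 X111.0453 Y170.0433
G1 X15.1039 Y170.0433
G1 X15.1039 Y179.4118
M5
G0 X82.3007 Y175.5016
M3 S666
G1 X96.6176 Y175.5016 F473
G1 X96.6176 Y70.0213
G1 X82.3007 Y70.0213
G1 X82.3007 Y175.5016
M5
G0 X116.3835 Y130.3773
M3 S119
G1 X189.3094 Y69.4243 F2488
G1 X210.0363 Y73.9316
G1 X142.4516 Y72.9983
G1 X171.5860 Y186.9280
G1 X116.3835 Y130.3773
M5
G0 X164.9880 Y161.2085
M3 S434
G1 X152.2491 Y172.9207 F1911
G1 X141.3688 Y181.1167
G1 X132.3473 Y185.7967
G1 X125.1844 Y186.9605
G1 X119.8803 Y184.6082
G1 X116.4348 Y178.7398
M5
G0 X216.2822 Y50.6879
M3 S434
G1 X84.6624 Y127.9381 F1911
G1 X69.4124 Y80.0494
G1 X168.4796 Y19.8169
M5
G0 X0.0000 Y0.0000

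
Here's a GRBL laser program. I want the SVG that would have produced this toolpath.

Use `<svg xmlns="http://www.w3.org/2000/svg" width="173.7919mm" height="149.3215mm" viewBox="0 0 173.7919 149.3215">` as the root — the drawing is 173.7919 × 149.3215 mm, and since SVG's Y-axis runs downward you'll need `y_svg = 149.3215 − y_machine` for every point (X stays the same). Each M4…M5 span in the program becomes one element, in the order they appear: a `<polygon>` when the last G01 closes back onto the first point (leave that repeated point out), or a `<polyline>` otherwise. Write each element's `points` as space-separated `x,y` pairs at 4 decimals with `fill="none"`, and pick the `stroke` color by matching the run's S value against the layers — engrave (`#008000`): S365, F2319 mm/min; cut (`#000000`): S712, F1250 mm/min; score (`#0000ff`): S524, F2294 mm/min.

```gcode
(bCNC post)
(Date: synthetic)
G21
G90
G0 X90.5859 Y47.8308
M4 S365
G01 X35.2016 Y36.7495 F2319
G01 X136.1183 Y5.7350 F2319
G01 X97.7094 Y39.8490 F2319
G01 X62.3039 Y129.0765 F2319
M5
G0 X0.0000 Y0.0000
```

Machine Y-up, SVG Y-down with viewBox height 149.3215, so y_svg = 149.3215 − y_machine; X carries over. Every run uses S365, so all elements get stroke `#008000` (engrave).

Run 1: The run is open, so emit a `<polyline>` with points (Y-flipped): 90.5859,101.4907 35.2016,112.5720 136.1183,143.5865 97.7094,109.4725 62.3039,20.2450.

<svg xmlns="http://www.w3.org/2000/svg" width="173.7919mm" height="149.3215mm" viewBox="0 0 173.7919 149.3215">
  <polyline points="90.5859,101.4907 35.2016,112.5720 136.1183,143.5865 97.7094,109.4725 62.3039,20.2450" fill="none" stroke="#008000"/>
</svg>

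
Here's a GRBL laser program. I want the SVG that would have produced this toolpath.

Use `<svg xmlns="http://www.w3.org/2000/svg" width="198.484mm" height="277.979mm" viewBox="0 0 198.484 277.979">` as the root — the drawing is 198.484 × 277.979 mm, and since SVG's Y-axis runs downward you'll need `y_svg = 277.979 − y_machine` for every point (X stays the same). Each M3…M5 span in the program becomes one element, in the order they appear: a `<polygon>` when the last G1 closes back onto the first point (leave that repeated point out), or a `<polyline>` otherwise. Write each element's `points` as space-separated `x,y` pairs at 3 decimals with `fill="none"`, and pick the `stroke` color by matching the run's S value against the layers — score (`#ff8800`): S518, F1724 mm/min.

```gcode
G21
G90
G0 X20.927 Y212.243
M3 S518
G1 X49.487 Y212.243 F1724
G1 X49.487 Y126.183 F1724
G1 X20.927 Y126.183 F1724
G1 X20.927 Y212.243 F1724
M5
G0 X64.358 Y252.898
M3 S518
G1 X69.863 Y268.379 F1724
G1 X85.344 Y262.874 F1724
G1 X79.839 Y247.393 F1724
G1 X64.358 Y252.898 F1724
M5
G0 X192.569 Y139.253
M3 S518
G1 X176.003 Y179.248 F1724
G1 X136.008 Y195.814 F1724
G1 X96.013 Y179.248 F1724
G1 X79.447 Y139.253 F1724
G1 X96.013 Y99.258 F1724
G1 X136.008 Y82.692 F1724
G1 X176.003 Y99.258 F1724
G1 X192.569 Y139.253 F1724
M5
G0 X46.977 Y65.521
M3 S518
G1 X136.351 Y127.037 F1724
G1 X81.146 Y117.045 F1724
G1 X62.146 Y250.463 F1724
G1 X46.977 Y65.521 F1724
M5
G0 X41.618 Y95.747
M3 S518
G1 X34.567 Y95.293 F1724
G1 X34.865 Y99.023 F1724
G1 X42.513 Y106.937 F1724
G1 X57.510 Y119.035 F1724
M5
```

Machine Y-up, SVG Y-down with viewBox height 277.979, so y_svg = 277.979 − y_machine; X carries over. Every run uses S518, so all elements get stroke `#ff8800` (score).

Run 1: The run returns to its start, so emit a `<polygon>` with points (Y-flipped): 20.927,65.736 49.487,65.736 49.487,151.796 20.927,151.796.

Run 2: The run returns to its start, so emit a `<polygon>` with points (Y-flipped): 64.358,25.081 69.863,9.600 85.344,15.105 79.839,30.586.

Run 3: The run returns to its start, so emit a `<polygon>` with points (Y-flipped): 192.569,138.726 176.003,98.731 136.008,82.165 96.013,98.731 79.447,138.726 96.013,178.721 136.008,195.287 176.003,178.721.

Run 4: The run returns to its start, so emit a `<polygon>` with points (Y-flipped): 46.977,212.458 136.351,150.942 81.146,160.934 62.146,27.516.

Run 5: The run is open, so emit a `<polyline>` with points (Y-flipped): 41.618,182.232 34.567,182.686 34.865,178.956 42.513,171.042 57.510,158.944.

<svg xmlns="http://www.w3.org/2000/svg" width="198.484mm" height="277.979mm" viewBox="0 0 198.484 277.979">
  <polygon points="20.927,65.736 49.487,65.736 49.487,151.796 20.927,151.796" fill="none" stroke="#ff8800"/>
  <polygon points="64.358,25.081 69.863,9.600 85.344,15.105 79.839,30.586" fill="none" stroke="#ff8800"/>
  <polygon points="192.569,138.726 176.003,98.731 136.008,82.165 96.013,98.731 79.447,138.726 96.013,178.721 136.008,195.287 176.003,178.721" fill="none" stroke="#ff8800"/>
  <polygon points="46.977,212.458 136.351,150.942 81.146,160.934 62.146,27.516" fill="none" stroke="#ff8800"/>
  <polyline points="41.618,182.232 34.567,182.686 34.865,178.956 42.513,171.042 57.510,158.944" fill="none" stroke="#ff8800"/>
</svg>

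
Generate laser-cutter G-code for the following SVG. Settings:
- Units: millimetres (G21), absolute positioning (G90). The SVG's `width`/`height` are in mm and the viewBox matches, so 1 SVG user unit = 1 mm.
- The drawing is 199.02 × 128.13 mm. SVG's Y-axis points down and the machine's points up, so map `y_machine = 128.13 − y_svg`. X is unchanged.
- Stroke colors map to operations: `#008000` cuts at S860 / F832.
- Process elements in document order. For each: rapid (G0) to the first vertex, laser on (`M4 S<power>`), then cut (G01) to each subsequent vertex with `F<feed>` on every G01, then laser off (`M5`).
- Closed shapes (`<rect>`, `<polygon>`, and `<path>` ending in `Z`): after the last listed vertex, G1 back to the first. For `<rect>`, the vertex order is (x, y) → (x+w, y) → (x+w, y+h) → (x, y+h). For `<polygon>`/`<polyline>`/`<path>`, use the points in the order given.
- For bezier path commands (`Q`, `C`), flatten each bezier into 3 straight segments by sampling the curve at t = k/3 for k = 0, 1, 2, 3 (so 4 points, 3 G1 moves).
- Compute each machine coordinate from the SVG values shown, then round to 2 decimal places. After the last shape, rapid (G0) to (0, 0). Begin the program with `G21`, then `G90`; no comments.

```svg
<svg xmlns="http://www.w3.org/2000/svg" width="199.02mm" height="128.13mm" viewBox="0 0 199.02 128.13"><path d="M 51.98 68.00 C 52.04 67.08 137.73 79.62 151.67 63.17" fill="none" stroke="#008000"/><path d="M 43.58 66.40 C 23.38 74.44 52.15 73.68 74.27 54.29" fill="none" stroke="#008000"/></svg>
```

G21
G90
G0 X51.98 Y60.13
M4 S860
G01 X74.75 Y58.14 F832
G01 X119.64 Y56.60 F832
G01 X151.67 Y64.96 F832
M5
G0 X43.58 Y61.73
M4 S860
G01 X37.64 Y56.99 F832
G01 X51.99 Y60.30 F832
G01 X74.27 Y73.84 F832
M5
G0 X0.00 Y0.00

Since the viewBox matches the mm dimensions, user units are millimetres directly. The only transform is the Y-flip y_m = 128.13 − y_svg.

Shape 1 is a cubic bezier drawn with `<path>`. Its stroke #008000 means cut at S860, F832. After flipping Y the toolpath is (51.98,60.13) → (74.75,58.14) → (119.64,56.60) → (151.67,64.96).

Shape 2 is a cubic bezier drawn with `<path>`. Its stroke #008000 means cut at S860, F832. After flipping Y the toolpath is (43.58,61.73) → (37.64,56.99) → (51.99,60.30) → (74.27,73.84).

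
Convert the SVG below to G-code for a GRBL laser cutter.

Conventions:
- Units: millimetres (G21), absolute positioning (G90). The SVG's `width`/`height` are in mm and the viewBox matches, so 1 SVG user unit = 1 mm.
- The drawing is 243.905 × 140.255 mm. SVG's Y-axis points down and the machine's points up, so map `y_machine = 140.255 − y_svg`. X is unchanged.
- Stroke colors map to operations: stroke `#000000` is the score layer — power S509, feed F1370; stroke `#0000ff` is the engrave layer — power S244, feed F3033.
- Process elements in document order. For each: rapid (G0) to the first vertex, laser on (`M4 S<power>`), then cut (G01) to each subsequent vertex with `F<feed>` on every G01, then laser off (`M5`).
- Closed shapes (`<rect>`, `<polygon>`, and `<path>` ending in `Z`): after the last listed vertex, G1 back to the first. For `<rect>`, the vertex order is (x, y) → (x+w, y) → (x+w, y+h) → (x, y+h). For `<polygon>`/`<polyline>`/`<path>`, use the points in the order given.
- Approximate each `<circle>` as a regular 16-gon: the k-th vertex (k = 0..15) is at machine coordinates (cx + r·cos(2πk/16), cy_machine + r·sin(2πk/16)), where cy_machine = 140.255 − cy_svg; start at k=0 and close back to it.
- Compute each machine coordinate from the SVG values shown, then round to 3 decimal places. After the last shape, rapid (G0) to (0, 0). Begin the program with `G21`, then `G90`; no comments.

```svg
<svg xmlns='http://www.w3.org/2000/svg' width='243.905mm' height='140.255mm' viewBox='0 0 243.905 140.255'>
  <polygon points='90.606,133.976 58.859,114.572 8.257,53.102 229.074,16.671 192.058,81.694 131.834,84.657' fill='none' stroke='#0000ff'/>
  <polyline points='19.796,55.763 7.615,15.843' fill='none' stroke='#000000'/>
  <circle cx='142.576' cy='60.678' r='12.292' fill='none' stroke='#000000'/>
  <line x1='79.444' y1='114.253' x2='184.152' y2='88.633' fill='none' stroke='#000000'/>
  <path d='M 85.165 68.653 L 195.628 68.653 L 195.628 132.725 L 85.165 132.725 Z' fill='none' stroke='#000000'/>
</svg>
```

G21
G90
G0 X90.606 Y6.279
M4 S244
G01 X58.859 Y25.683 F3033
G01 X8.257 Y87.153 F3033
G01 X229.074 Y123.584 F3033
G01 X192.058 Y58.561 F3033
G01 X131.834 Y55.598 F3033
G01 X90.606 Y6.279 F3033
M5
G0 X19.796 Y84.492
M4 S509
G01 X7.615 Y124.412 F1370
M5
G0 X154.868 Y79.577
M4 S509
G01 X153.932 Y84.281 F1370
G01 X151.268 Y88.269 F1370
G01 X147.280 Y90.933 F1370
G01 X142.576 Y91.869 F1370
G01 X137.872 Y90.933 F1370
G01 X133.884 Y88.269 F1370
G01 X131.220 Y84.281 F1370
G01 X130.284 Y79.577 F1370
G01 X131.220 Y74.873 F1370
G01 X133.884 Y70.885 F1370
G01 X137.872 Y68.221 F1370
G01 X142.576 Y67.285 F1370
G01 X147.280 Y68.221 F1370
G01 X151.268 Y70.885 F1370
G01 X153.932 Y74.873 F1370
G01 X154.868 Y79.577 F1370
M5
G0 X79.444 Y26.002
M4 S509
G01 X184.152 Y51.622 F1370
M5
G0 X85.165 Y71.602
M4 S509
G01 X195.628 Y71.602 F1370
G01 X195.628 Y7.530 F1370
G01 X85.165 Y7.530 F1370
G01 X85.165 Y71.602 F1370
M5
G0 X0.000 Y0.000

viewBox `0 0 243.905 140.255` with mm width/height → 1 unit = 1 mm. Flip: y_m = 140.255 − y_svg.

**Shape 1** — `<polygon>` closed polygon, stroke `#0000ff` → engrave (S244, F3033). Machine vertices: (90.606,6.279) → (58.859,25.683) → (8.257,87.153) → (229.074,123.584) → (192.058,58.561) → (131.834,55.598) → (90.606,6.279). Closed: final G1 returns to the first vertex.

**Shape 2** — `<polyline>` line segment, stroke `#000000` → score (S509, F1370). Machine vertices: (19.796,84.492) → (7.615,124.412). Open path.

**Shape 3** — `<circle>` circle, stroke `#000000` → score (S509, F1370). Machine vertices: (154.868,79.577) → (153.932,84.281) → (151.268,88.269) → (147.280,90.933) → (142.576,91.869) → (137.872,90.933) → (133.884,88.269) → (131.220,84.281) → (130.284,79.577) → (131.220,74.873) → (133.884,70.885) → (137.872,68.221) → (142.576,67.285) → (147.280,68.221) → (151.268,70.885) → (153.932,74.873) → (154.868,79.577). Closed: final G1 returns to the first vertex.

**Shape 4** — `<line>` line segment, stroke `#000000` → score (S509, F1370). Machine vertices: (79.444,26.002) → (184.152,51.622). Open path.

**Shape 5** — `<path>` rectangle, stroke `#000000` → score (S509, F1370). Machine vertices: (85.165,71.602) → (195.628,71.602) → (195.628,7.530) → (85.165,7.530) → (85.165,71.602). Closed: final G1 returns to the first vertex.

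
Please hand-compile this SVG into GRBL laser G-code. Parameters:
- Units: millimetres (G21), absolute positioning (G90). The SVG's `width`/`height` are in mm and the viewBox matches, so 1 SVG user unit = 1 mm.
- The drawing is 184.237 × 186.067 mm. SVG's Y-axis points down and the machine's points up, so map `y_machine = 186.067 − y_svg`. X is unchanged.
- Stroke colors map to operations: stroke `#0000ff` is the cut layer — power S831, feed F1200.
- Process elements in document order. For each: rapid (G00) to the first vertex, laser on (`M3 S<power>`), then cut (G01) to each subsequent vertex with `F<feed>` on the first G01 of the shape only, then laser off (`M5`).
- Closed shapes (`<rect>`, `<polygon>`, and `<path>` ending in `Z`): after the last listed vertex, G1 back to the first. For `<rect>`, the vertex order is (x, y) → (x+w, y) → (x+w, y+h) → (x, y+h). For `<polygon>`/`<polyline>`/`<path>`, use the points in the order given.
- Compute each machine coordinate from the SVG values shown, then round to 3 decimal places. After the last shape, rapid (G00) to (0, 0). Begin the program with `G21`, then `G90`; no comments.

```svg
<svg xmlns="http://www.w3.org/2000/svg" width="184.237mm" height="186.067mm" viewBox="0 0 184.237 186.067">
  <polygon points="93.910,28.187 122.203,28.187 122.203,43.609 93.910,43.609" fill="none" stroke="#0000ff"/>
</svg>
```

1 u = 1 mm; y_m = 186.067 − y.

[1] `<polygon>` rectangle, #0000ff→cut S831 F1200: (93.910,157.880) → (122.203,157.880) → (122.203,142.458) → (93.910,142.458) → (93.910,157.880) (closed)

G21
G90
G00 X93.910 Y157.880
M3 S831
G01 X122.203 Y157.880 F1200
G01 X122.203 Y142.458
G01 X93.910 Y142.458
G01 X93.910 Y157.880
M5
G00 X0.000 Y0.000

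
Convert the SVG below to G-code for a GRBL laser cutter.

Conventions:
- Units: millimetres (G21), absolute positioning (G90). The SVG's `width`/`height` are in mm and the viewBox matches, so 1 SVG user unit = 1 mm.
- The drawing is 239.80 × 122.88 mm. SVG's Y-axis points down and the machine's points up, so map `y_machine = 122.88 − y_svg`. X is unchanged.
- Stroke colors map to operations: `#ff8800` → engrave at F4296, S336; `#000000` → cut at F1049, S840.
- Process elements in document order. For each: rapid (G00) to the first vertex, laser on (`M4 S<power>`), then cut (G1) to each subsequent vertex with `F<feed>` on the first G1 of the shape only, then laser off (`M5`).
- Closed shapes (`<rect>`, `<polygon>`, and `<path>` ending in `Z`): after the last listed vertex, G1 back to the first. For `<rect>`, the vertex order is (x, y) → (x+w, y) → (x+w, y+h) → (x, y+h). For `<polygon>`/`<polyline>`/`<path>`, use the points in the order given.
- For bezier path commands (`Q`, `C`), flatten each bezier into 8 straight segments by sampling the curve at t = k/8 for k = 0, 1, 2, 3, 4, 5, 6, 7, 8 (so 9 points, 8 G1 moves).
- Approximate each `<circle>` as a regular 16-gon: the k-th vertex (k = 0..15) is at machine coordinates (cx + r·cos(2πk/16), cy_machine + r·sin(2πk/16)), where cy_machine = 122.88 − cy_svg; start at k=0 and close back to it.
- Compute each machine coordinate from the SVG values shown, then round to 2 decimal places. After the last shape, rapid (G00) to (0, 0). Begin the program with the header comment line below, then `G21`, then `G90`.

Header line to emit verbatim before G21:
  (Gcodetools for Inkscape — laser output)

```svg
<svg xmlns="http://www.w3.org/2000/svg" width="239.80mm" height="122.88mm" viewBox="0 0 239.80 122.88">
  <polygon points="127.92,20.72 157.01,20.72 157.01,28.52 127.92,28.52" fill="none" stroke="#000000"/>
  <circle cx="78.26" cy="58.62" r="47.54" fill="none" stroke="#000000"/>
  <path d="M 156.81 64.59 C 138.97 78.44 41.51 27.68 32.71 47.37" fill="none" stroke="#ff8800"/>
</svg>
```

viewBox `0 0 239.80 122.88` with mm width/height → 1 unit = 1 mm. Flip: y_m = 122.88 − y_svg.

**Shape 1** — `<polygon>` rectangle, stroke `#000000` → cut (S840, F1049). Machine vertices: (127.92,102.16) → (157.01,102.16) → (157.01,94.36) → (127.92,94.36) → (127.92,102.16). Closed: final G1 returns to the first vertex.

**Shape 2** — `<circle>` circle, stroke `#000000` → cut (S840, F1049). Machine vertices: (125.80,64.26) → (122.18,82.45) → (111.88,97.88) → (96.45,108.18) → (78.26,111.80) → (60.07,108.18) → (44.64,97.88) → (34.34,82.45) → (30.72,64.26) → (34.34,46.07) → (44.64,30.64) → (60.07,20.34) → (78.26,16.72) → (96.45,20.34) → (111.88,30.64) → (122.18,46.07) → (125.80,64.26). Closed: final G1 returns to the first vertex.

**Shape 3** — `<path>` cubic bezier, stroke `#ff8800` → engrave (S336, F4296). Control points (SVG): P0=(156.81,64.59), P1=(138.97,78.44), P2=(41.51,27.68), P3=(32.71,47.37); sampled at t=k/8. Machine vertices: (156.81,58.29) → (146.72,55.86) → (131.13,57.91) → (112.02,62.84) → (91.37,69.09) → (71.14,75.06) → (53.30,79.18) → (39.84,79.86) → (32.71,75.51). Open path.

(Gcodetools for Inkscape — laser output)
G21
G90
G00 X127.92 Y102.16
M4 S840
G1 X157.01 Y102.16 F1049
G1 X157.01 Y94.36
G1 X127.92 Y94.36
G1 X127.92 Y102.16
M5
G00 X125.80 Y64.26
M4 S840
G1 X122.18 Y82.45 F1049
G1 X111.88 Y97.88
G1 X96.45 Y108.18
G1 X78.26 Y111.80
G1 X60.07 Y108.18
G1 X44.64 Y97.88
G1 X34.34 Y82.45
G1 X30.72 Y64.26
G1 X34.34 Y46.07
G1 X44.64 Y30.64
G1 X60.07 Y20.34
G1 X78.26 Y16.72
G1 X96.45 Y20.34
G1 X111.88 Y30.64
G1 X122.18 Y46.07
G1 X125.80 Y64.26
M5
G00 X156.81 Y58.29
M4 S336
G1 X146.72 Y55.86 F4296
G1 X131.13 Y57.91
G1 X112.02 Y62.84
G1 X91.37 Y69.09
G1 X71.14 Y75.06
G1 X53.30 Y79.18
G1 X39.84 Y79.86
G1 X32.71 Y75.51
M5
G00 X0.00 Y0.00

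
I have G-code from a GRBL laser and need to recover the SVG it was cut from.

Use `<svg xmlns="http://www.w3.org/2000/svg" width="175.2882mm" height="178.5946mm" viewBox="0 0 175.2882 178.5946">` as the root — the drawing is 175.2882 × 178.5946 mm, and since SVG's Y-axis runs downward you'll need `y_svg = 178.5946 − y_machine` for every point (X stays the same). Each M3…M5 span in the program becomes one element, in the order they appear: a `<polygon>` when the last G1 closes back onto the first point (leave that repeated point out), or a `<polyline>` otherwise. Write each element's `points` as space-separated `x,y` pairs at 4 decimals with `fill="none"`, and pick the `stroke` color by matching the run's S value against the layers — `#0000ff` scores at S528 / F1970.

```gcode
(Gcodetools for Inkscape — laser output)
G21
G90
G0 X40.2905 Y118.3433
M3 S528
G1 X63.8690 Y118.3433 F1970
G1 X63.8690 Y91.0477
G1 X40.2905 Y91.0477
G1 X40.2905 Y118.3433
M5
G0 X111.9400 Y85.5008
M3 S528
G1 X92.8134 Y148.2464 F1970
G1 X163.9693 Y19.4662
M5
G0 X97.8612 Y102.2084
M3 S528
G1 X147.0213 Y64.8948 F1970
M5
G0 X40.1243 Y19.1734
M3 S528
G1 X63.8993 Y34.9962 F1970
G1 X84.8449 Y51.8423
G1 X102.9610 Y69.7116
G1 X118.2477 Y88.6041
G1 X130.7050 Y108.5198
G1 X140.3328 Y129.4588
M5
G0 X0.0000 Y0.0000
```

<svg xmlns="http://www.w3.org/2000/svg" width="175.2882mm" height="178.5946mm" viewBox="0 0 175.2882 178.5946">
  <polygon points="40.2905,60.2513 63.8690,60.2513 63.8690,87.5469 40.2905,87.5469" fill="none" stroke="#0000ff"/>
  <polyline points="111.9400,93.0938 92.8134,30.3482 163.9693,159.1284" fill="none" stroke="#0000ff"/>
  <polyline points="97.8612,76.3862 147.0213,113.6998" fill="none" stroke="#0000ff"/>
  <polyline points="40.1243,159.4212 63.8993,143.5984 84.8449,126.7523 102.9610,108.8830 118.2477,89.9905 130.7050,70.0748 140.3328,49.1358" fill="none" stroke="#0000ff"/>
</svg>

Each laser-on run becomes one SVG element. Flip Y back into SVG space with y_svg = 178.5946 − y_machine. Every run uses S528, so all elements get stroke `#0000ff` (score).

Run 1: The run returns to its start, so emit a `<polygon>` with points (Y-flipped): 40.2905,60.2513 63.8690,60.2513 63.8690,87.5469 40.2905,87.5469.

Run 2: The run is open, so emit a `<polyline>` with points (Y-flipped): 111.9400,93.0938 92.8134,30.3482 163.9693,159.1284.

Run 3: The run is open, so emit a `<polyline>` with points (Y-flipped): 97.8612,76.3862 147.0213,113.6998.

Run 4: The run is open, so emit a `<polyline>` with points (Y-flipped): 40.1243,159.4212 63.8993,143.5984 84.8449,126.7523 102.9610,108.8830 118.2477,89.9905 130.7050,70.0748 140.3328,49.1358.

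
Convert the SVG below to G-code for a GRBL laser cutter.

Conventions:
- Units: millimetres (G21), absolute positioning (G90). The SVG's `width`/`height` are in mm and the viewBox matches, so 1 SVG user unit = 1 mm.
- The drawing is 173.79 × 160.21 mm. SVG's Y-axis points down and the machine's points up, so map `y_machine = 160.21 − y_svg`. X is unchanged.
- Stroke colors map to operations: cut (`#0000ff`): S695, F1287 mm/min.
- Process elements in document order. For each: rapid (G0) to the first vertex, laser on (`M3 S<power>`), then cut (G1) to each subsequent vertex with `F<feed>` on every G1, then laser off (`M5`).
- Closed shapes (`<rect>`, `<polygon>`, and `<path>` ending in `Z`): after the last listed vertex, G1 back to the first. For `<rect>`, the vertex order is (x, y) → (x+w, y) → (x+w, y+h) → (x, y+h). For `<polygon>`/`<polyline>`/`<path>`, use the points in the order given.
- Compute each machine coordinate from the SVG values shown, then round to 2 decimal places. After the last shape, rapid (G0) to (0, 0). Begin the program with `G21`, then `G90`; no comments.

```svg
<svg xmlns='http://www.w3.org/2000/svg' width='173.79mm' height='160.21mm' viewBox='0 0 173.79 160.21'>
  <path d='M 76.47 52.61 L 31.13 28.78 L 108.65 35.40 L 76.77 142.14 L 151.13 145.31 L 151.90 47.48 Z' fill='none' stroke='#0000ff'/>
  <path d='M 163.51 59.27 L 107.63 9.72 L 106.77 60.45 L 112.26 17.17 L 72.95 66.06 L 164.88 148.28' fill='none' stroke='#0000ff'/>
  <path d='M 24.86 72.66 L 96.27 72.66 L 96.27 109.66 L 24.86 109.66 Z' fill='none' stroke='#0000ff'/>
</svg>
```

G21
G90
G0 X76.47 Y107.60
M3 S695
G1 X31.13 Y131.43 F1287
G1 X108.65 Y124.81 F1287
G1 X76.77 Y18.07 F1287
G1 X151.13 Y14.90 F1287
G1 X151.90 Y112.73 F1287
G1 X76.47 Y107.60 F1287
M5
G0 X163.51 Y100.94
M3 S695
G1 X107.63 Y150.49 F1287
G1 X106.77 Y99.76 F1287
G1 X112.26 Y143.04 F1287
G1 X72.95 Y94.15 F1287
G1 X164.88 Y11.93 F1287
M5
G0 X24.86 Y87.55
M3 S695
G1 X96.27 Y87.55 F1287
G1 X96.27 Y50.55 F1287
G1 X24.86 Y50.55 F1287
G1 X24.86 Y87.55 F1287
M5
G0 X0.00 Y0.00

Since the viewBox matches the mm dimensions, user units are millimetres directly. The only transform is the Y-flip y_m = 160.21 − y_svg.

Shape 1 is a closed polygon drawn with `<path>`. Its stroke #0000ff means cut at S695, F1287. After flipping Y the toolpath is (76.47,107.60) → (31.13,131.43) → (108.65,124.81) → (76.77,18.07) → (151.13,14.90) → (151.90,112.73) → (76.47,107.60), returning to the start.

Shape 2 is a open polyline drawn with `<path>`. Its stroke #0000ff means cut at S695, F1287. After flipping Y the toolpath is (163.51,100.94) → (107.63,150.49) → (106.77,99.76) → (112.26,143.04) → (72.95,94.15) → (164.88,11.93).

Shape 3 is a rectangle drawn with `<path>`. Its stroke #0000ff means cut at S695, F1287. After flipping Y the toolpath is (24.86,87.55) → (96.27,87.55) → (96.27,50.55) → (24.86,50.55) → (24.86,87.55), returning to the start.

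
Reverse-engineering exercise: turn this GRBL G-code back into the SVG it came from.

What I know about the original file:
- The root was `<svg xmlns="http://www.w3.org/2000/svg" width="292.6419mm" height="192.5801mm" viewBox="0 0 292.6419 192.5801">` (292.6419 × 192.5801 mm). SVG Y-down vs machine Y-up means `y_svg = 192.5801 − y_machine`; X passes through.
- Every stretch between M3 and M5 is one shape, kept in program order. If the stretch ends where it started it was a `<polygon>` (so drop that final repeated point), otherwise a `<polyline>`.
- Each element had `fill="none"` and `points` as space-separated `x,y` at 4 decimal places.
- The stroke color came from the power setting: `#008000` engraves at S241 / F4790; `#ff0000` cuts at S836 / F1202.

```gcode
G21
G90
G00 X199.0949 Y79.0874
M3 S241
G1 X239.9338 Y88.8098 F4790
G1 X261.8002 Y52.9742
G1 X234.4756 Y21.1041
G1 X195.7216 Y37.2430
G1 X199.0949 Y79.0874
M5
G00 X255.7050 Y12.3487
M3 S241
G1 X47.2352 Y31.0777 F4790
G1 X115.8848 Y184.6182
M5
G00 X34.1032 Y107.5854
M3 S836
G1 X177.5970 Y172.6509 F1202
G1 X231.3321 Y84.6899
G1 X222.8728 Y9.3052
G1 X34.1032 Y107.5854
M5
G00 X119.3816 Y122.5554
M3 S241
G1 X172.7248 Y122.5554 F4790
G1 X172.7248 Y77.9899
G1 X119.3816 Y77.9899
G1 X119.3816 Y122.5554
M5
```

Machine Y-up, SVG Y-down with viewBox height 192.5801, so y_svg = 192.5801 − y_machine; X carries over.

Run 1: power S241 maps to stroke `#008000` (engrave). The run returns to its start, so emit a `<polygon>` with points (Y-flipped): 199.0949,113.4927 239.9338,103.7703 261.8002,139.6059 234.4756,171.4760 195.7216,155.3371.

Run 2: S241 ⇒ engrave layer `#008000`. The run is open, so emit a `<polyline>` with points (Y-flipped): 255.7050,180.2314 47.2352,161.5024 115.8848,7.9619.

Run 3: power S836 maps to stroke `#ff0000` (cut). The run returns to its start, so emit a `<polygon>` with points (Y-flipped): 34.1032,84.9947 177.5970,19.9292 231.3321,107.8902 222.8728,183.2749.

Run 4: power S241 maps to stroke `#008000` (engrave). The run returns to its start, so emit a `<polygon>` with points (Y-flipped): 119.3816,70.0247 172.7248,70.0247 172.7248,114.5902 119.3816,114.5902.

<svg xmlns="http://www.w3.org/2000/svg" width="292.6419mm" height="192.5801mm" viewBox="0 0 292.6419 192.5801">
  <polygon points="199.0949,113.4927 239.9338,103.7703 261.8002,139.6059 234.4756,171.4760 195.7216,155.3371" fill="none" stroke="#008000"/>
  <polyline points="255.7050,180.2314 47.2352,161.5024 115.8848,7.9619" fill="none" stroke="#008000"/>
  <polygon points="34.1032,84.9947 177.5970,19.9292 231.3321,107.8902 222.8728,183.2749" fill="none" stroke="#ff0000"/>
  <polygon points="119.3816,70.0247 172.7248,70.0247 172.7248,114.5902 119.3816,114.5902" fill="none" stroke="#008000"/>
</svg>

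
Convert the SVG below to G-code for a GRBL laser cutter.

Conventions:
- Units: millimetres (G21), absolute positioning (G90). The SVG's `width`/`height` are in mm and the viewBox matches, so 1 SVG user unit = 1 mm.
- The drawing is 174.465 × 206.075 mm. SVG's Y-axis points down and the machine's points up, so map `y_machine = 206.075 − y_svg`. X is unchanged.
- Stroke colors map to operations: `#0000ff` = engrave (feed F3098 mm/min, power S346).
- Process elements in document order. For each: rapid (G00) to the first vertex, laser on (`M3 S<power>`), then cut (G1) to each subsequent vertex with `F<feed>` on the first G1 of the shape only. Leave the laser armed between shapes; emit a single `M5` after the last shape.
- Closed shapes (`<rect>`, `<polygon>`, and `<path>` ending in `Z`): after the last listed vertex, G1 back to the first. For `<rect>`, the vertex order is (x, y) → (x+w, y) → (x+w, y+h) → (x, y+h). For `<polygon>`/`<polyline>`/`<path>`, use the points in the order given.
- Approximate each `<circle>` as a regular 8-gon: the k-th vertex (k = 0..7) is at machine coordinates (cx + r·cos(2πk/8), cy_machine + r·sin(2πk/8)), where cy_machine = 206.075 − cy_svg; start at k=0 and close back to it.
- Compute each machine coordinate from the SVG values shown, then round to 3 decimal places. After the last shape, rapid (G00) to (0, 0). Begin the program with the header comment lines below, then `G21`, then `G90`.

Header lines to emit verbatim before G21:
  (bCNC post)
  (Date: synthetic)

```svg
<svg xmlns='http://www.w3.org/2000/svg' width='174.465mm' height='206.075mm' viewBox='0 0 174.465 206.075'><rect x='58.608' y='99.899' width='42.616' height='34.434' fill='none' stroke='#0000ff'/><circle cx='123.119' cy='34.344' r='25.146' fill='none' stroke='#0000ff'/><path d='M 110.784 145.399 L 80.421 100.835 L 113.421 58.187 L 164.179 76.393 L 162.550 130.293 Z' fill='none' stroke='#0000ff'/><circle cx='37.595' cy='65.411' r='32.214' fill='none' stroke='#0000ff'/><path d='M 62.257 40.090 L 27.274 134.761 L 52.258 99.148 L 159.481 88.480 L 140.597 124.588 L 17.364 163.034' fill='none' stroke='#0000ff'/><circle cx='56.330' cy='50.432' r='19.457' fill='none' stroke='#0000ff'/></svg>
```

1 u = 1 mm; y_m = 206.075 − y.

[1] `<rect>` rectangle, #0000ff→engrave S346 F3098: (58.608,106.176) → (101.224,106.176) → (101.224,71.742) → (58.608,71.742) → (58.608,106.176) (closed)

[2] `<circle>` circle, #0000ff→engrave S346 F3098: (148.265,171.731) → (140.900,189.512) → (123.119,196.877) → (105.338,189.512) → (97.973,171.731) → (105.338,153.950) → (123.119,146.585) → (140.900,153.950) → (148.265,171.731) (closed)

[3] `<path>` regular polygon, #0000ff→engrave S346 F3098: (110.784,60.676) → (80.421,105.240) → (113.421,147.888) → (164.179,129.682) → (162.550,75.782) → (110.784,60.676) (closed)

[4] `<circle>` circle, #0000ff→engrave S346 F3098: (69.809,140.664) → (60.374,163.443) → (37.595,172.878) → (14.816,163.443) → (5.381,140.664) → (14.816,117.885) → (37.595,108.450) → (60.374,117.885) → (69.809,140.664) (closed)

[5] `<path>` open polyline, #0000ff→engrave S346 F3098: (62.257,165.985) → (27.274,71.314) → (52.258,106.927) → (159.481,117.595) → (140.597,81.487) → (17.364,43.041)

[6] `<circle>` circle, #0000ff→engrave S346 F3098: (75.787,155.643) → (70.088,169.401) → (56.330,175.100) → (42.572,169.401) → (36.873,155.643) → (42.572,141.885) → (56.330,136.186) → (70.088,141.885) → (75.787,155.643) (closed)

(bCNC post)
(Date: synthetic)
G21
G90
G00 X58.608 Y106.176
M3 S346
G1 X101.224 Y106.176 F3098
G1 X101.224 Y71.742
G1 X58.608 Y71.742
G1 X58.608 Y106.176
G00 X148.265 Y171.731
M3 S346
G1 X140.900 Y189.512 F3098
G1 X123.119 Y196.877
G1 X105.338 Y189.512
G1 X97.973 Y171.731
G1 X105.338 Y153.950
G1 X123.119 Y146.585
G1 X140.900 Y153.950
G1 X148.265 Y171.731
G00 X110.784 Y60.676
M3 S346
G1 X80.421 Y105.240 F3098
G1 X113.421 Y147.888
G1 X164.179 Y129.682
G1 X162.550 Y75.782
G1 X110.784 Y60.676
G00 X69.809 Y140.664
M3 S346
G1 X60.374 Y163.443 F3098
G1 X37.595 Y172.878
G1 X14.816 Y163.443
G1 X5.381 Y140.664
G1 X14.816 Y117.885
G1 X37.595 Y108.450
G1 X60.374 Y117.885
G1 X69.809 Y140.664
G00 X62.257 Y165.985
M3 S346
G1 X27.274 Y71.314 F3098
G1 X52.258 Y106.927
G1 X159.481 Y117.595
G1 X140.597 Y81.487
G1 X17.364 Y43.041
G00 X75.787 Y155.643
M3 S346
G1 X70.088 Y169.401 F3098
G1 X56.330 Y175.100
G1 X42.572 Y169.401
G1 X36.873 Y155.643
G1 X42.572 Y141.885
G1 X56.330 Y136.186
G1 X70.088 Y141.885
G1 X75.787 Y155.643
M5
G00 X0.000 Y0.000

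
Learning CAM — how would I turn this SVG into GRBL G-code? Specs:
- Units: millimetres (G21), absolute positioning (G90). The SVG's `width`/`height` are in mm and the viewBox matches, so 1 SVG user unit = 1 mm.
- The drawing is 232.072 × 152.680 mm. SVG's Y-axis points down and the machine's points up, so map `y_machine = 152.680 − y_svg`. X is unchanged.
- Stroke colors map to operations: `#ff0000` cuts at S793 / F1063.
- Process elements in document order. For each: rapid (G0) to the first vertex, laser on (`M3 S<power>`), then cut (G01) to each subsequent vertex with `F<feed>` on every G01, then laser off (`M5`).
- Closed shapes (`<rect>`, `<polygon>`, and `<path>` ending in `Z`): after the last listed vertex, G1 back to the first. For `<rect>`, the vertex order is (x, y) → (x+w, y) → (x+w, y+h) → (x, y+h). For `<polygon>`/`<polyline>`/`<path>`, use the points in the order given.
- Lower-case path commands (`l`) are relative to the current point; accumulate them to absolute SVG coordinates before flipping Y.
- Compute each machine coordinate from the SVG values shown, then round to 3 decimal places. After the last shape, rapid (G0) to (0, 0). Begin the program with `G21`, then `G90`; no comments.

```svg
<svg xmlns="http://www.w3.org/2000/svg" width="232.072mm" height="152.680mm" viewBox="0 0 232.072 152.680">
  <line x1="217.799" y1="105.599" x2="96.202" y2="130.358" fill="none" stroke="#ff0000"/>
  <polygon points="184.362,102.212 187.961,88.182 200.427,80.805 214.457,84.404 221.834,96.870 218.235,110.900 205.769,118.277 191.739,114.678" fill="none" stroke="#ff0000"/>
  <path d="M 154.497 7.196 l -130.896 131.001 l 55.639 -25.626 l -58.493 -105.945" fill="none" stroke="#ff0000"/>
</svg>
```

G21
G90
G0 X217.799 Y47.081
M3 S793
G01 X96.202 Y22.322 F1063
M5
G0 X184.362 Y50.468
M3 S793
G01 X187.961 Y64.498 F1063
G01 X200.427 Y71.875 F1063
G01 X214.457 Y68.276 F1063
G01 X221.834 Y55.810 F1063
G01 X218.235 Y41.780 F1063
G01 X205.769 Y34.403 F1063
G01 X191.739 Y38.002 F1063
G01 X184.362 Y50.468 F1063
M5
G0 X154.497 Y145.484
M3 S793
G01 X23.601 Y14.483 F1063
G01 X79.240 Y40.109 F1063
G01 X20.747 Y146.054 F1063
M5
G0 X0.000 Y0.000

Since the viewBox matches the mm dimensions, user units are millimetres directly. The only transform is the Y-flip y_m = 152.680 − y_svg.

Shape 1 is a line segment drawn with `<line>`. Its stroke #ff0000 means cut at S793, F1063. After flipping Y the toolpath is (217.799,47.081) → (96.202,22.322).

Shape 2 is a regular polygon drawn with `<polygon>`. Its stroke #ff0000 means cut at S793, F1063. After flipping Y the toolpath is (184.362,50.468) → (187.961,64.498) → (200.427,71.875) → (214.457,68.276) → (221.834,55.810) → (218.235,41.780) → (205.769,34.403) → (191.739,38.002) → (184.362,50.468), returning to the start.

Shape 3 is a open polyline drawn with `<path>`. Its stroke #ff0000 means cut at S793, F1063. After flipping Y the toolpath is (154.497,145.484) → (23.601,14.483) → (79.240,40.109) → (20.747,146.054).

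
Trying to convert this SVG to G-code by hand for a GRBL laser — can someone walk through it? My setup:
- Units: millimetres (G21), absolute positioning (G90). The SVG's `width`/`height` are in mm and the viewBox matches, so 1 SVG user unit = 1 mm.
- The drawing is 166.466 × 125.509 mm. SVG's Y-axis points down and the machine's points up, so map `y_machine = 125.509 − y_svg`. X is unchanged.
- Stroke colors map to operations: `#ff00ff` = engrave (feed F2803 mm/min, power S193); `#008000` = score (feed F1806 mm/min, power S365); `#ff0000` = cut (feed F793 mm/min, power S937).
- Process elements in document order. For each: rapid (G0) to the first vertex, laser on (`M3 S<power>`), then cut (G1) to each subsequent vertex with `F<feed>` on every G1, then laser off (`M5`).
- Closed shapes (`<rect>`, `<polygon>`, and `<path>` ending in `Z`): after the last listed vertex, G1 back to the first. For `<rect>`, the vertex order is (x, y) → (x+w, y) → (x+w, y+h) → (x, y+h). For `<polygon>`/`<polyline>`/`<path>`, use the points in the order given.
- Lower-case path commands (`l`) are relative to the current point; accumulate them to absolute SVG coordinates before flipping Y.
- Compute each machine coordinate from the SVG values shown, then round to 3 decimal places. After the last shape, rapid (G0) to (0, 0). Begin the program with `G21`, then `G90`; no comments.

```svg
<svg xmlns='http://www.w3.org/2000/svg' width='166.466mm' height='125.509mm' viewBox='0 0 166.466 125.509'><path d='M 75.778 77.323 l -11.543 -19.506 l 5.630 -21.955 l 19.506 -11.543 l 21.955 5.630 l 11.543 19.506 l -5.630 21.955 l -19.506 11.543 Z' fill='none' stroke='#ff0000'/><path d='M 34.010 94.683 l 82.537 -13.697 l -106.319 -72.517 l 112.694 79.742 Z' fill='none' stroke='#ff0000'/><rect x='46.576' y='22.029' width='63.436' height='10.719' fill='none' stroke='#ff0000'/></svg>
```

G21
G90
G0 X75.778 Y48.186
M3 S937
G1 X64.235 Y67.692 F793
G1 X69.865 Y89.647 F793
G1 X89.371 Y101.190 F793
G1 X111.326 Y95.560 F793
G1 X122.869 Y76.054 F793
G1 X117.239 Y54.099 F793
G1 X97.733 Y42.556 F793
G1 X75.778 Y48.186 F793
M5
G0 X34.010 Y30.826
M3 S937
G1 X116.547 Y44.523 F793
G1 X10.228 Y117.040 F793
G1 X122.922 Y37.298 F793
G1 X34.010 Y30.826 F793
M5
G0 X46.576 Y103.480
M3 S937
G1 X110.012 Y103.480 F793
G1 X110.012 Y92.761 F793
G1 X46.576 Y92.761 F793
G1 X46.576 Y103.480 F793
M5
G0 X0.000 Y0.000

1 u = 1 mm; y_m = 125.509 − y.

[1] `<path>` regular polygon, #ff0000→cut S937 F793: (75.778,48.186) → (64.235,67.692) → (69.865,89.647) → (89.371,101.190) → (111.326,95.560) → (122.869,76.054) → (117.239,54.099) → (97.733,42.556) → (75.778,48.186) (closed)

[2] `<path>` closed polygon, #ff0000→cut S937 F793: (34.010,30.826) → (116.547,44.523) → (10.228,117.040) → (122.922,37.298) → (34.010,30.826) (closed)

[3] `<rect>` rectangle, #ff0000→cut S937 F793: (46.576,103.480) → (110.012,103.480) → (110.012,92.761) → (46.576,92.761) → (46.576,103.480) (closed)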